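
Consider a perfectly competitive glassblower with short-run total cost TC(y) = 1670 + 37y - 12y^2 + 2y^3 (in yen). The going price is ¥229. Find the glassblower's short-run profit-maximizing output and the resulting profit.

Profit = -¥390 at y = 8

AVC = 37 - 12y + 2y^2; min AVC = ¥19 at y = 3. Since P = ¥229 ≥ min AVC, the firm produces.
MC = 37 - 24y + 6y^2. Setting P = MC and taking the root on the rising branch gives y* = 8.
TR = 229·8 = 1832. TC = 1670 + 552 = 2222. Profit = 1832 − 2222 = -¥390.
By producing, the firm covers all variable cost plus ¥1280 of fixed cost; shutting down would lose the full ¥1670.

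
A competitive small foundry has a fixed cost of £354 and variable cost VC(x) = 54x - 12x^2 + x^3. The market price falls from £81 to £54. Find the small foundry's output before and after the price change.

AVC = 54 - 12x + x^2, minimized at x = 6 where min AVC = £18. MC = 54 - 24x + 3x^2.
With P = £81 above the shutdown price, P = MC gives x = 9.
At P = £54 ≥ min AVC, set P = MC: x = 8. The firm stays open but cuts output.

Output falls from 9 to 8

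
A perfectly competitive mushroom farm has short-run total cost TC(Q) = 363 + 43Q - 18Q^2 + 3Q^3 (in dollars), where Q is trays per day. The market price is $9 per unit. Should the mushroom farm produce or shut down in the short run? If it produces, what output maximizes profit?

From TC, MC = TC'(Q) = 43 - 36Q + 9Q^2 and AVC = VC/Q = 43 - 18Q + 3Q^2.
AVC hits its minimum where MC = AVC, at Q = 3, giving min AVC = 43 - 18·3 + 3·3^2 = $16.
With P < min AVC ($9 < $16), every unit sold adds to the loss.
Shutting down limits the loss to fixed cost, $363.

Shut down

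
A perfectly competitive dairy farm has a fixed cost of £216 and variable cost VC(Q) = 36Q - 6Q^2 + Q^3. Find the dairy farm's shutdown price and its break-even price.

Shutdown price = min AVC. AVC = 36 - 6Q + Q^2, with vertex at Q = 3 and minimum £27.
ATC = 216/Q + 36 - 6Q + Q^2. Setting dATC/dQ = −216/Q^2 − 6 + 2Q = 0 gives Q = 6 (since 2·6^3 − 6·6^2 = 216).
min ATC = 216/6 + 36 − 6·6 + 6^2 = £72. That is the break-even price.
For £27 ≤ P < £72 the firm produces at a loss; below £27 it shuts down.

Shutdown price = £27; break-even price = £72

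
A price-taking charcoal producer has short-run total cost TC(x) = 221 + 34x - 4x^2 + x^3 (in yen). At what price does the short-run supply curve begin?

The firm shuts down when price falls below the minimum of average variable cost. AVC = VC/x = 34 - 4x + x^2.
At the minimum of AVC, MC = AVC. MC = 34 - 8x + 3x^2; setting MC = AVC gives 2x^2 - 4x = 0, so x = 2. min AVC = 30.
For P < ¥30 the firm produces nothing.

¥30 per unit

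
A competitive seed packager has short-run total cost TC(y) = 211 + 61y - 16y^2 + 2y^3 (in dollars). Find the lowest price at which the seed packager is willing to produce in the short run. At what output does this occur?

Short-run supply begins at min AVC. From VC = 61y - 16y^2 + 2y^3, AVC = 61 - 16y + 2y^2.
At the minimum of AVC, MC = AVC. MC = 61 - 32y + 6y^2; setting MC = AVC gives 4y^2 - 16y = 0, so y = 4. min AVC = 29.
For P < $29 the firm produces nothing.

$29 per unit, at y = 4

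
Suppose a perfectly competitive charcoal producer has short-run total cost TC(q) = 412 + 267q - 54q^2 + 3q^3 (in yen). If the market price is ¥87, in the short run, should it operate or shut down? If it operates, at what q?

Produce at q = 10

Variable cost is VC = 267q - 54q^2 + 3q^3, so AVC = VC/q = 267 - 54q + 3q^2 and MC = dTC/dq = 267 - 108q + 9q^2.
AVC is minimized where dAVC/dq = -54 + 6q = 0, at q = 9; min AVC = 267 - 54·9 + 3·9^2 = ¥24.
Since P = ¥87 ≥ min AVC = ¥24, price covers variable cost and the firm should produce.
P = MC gives 180 - 108q + 9q^2 = 0, with roots 2 and 10. Take the larger (rising MC): q* = 10.
Check: AVC at q = 10 is ¥27 ≤ P, so revenue covers variable cost.
Profit = P·q − TC = 87·10 − 682 = ¥188.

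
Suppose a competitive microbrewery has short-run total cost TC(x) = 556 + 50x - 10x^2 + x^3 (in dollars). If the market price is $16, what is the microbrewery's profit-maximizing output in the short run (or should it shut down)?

Variable cost is VC = 50x - 10x^2 + x^3, so AVC = VC/x = 50 - 10x + x^2 and MC = dTC/dx = 50 - 20x + 3x^2.
AVC hits its minimum where MC = AVC, at x = 5, giving min AVC = 50 - 10·5 + 5^2 = $25.
P = $16 lies below min AVC = $25; no output level covers variable cost.
The firm minimizes its loss by shutting down and losing only its fixed cost of $556.

Shut down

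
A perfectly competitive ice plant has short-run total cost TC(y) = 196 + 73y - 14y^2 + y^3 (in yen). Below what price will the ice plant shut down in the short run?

¥24 per unit

Short-run supply begins at min AVC. From VC = 73y - 14y^2 + y^3, AVC = 73 - 14y + y^2.
dAVC/dy = -14 + 2y = 0 gives y = 7. min AVC = 73 - 14·7 + 7^2 = 24.
So the shutdown price is ¥24.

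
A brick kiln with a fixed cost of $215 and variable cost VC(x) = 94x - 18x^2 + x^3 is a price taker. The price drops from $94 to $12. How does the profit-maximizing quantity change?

AVC = 94 - 18x + x^2, minimized at x = 9 where min AVC = $13. MC = 94 - 36x + 3x^2.
With P = $94 above the shutdown price, P = MC gives x = 12.
At P = $12 < min AVC = $13, price no longer covers variable cost at any output, so the firm shuts down: x = 0.

Output falls from 12 to 0 (the firm shuts down)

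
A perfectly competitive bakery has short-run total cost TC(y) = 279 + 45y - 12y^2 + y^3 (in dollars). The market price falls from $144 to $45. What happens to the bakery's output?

Output falls from 11 to 8

AVC = 45 - 12y + y^2, minimized at y = 6 where min AVC = $9. MC = 45 - 24y + 3y^2.
With P = $144 above the shutdown price, P = MC gives y = 11.
At P = $45 ≥ min AVC, set P = MC: y = 8. The firm stays open but cuts output.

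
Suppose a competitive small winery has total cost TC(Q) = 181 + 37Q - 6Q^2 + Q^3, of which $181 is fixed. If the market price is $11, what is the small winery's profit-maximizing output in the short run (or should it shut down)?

Strip out fixed cost: VC = 37Q - 6Q^2 + Q^3. Then AVC = 37 - 6Q + Q^2 and MC = 37 - 12Q + 3Q^2.
The AVC parabola has its vertex at Q = 6/2 = 3, where AVC = 37 - 6·3 + 3^2 = $28.
Since P = $11 < min AVC = $28, price fails to cover variable cost at any output.
Best response: produce nothing and absorb the $181 fixed cost.

Shut down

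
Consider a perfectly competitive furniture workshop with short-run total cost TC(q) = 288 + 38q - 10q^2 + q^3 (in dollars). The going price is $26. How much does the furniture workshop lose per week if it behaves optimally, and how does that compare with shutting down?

Profit = -$216 at q = 6

AVC = 38 - 10q + q^2; min AVC = $13 at q = 5. Since P = $26 ≥ min AVC, the firm produces.
With MC = 38 - 20q + 3q^2, P = MC on the upward-sloping part at q* = 6.
TR = 26·6 = 156. TC = 288 + 84 = 372. Profit = 156 − 372 = -$216.
By producing, the firm covers all variable cost plus $72 of fixed cost; shutting down would lose the full $288.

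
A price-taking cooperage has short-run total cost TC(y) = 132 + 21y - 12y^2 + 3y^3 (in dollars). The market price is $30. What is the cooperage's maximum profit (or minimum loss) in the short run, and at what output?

AVC = 21 - 12y + 3y^2; min AVC = $9 at y = 2. Since P = $30 ≥ min AVC, the firm produces.
With MC = 21 - 24y + 9y^2, P = MC on the upward-sloping part at y* = 3.
TR = 30·3 = 90. TC = 132 + 36 = 168. Profit = 90 − 168 = -$78.
Shutting down would mean losing the fixed cost of $132, so operating at a loss of $78 is better by $54.

Profit = -$78 at y = 3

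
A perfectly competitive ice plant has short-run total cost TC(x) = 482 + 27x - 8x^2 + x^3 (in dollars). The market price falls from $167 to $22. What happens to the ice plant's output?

Output falls from 10 to 5

MC = 27 - 16x + 3x^2; the shutdown threshold is min AVC = $11 (at x = 4).
With P = $167 above the shutdown price, P = MC gives x = 10.
At P = $22 ≥ min AVC, set P = MC: x = 5. The firm stays open but cuts output.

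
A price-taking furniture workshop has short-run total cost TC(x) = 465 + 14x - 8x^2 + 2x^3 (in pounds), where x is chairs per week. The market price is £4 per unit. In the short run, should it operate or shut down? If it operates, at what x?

Shut down

Variable cost is VC = 14x - 8x^2 + 2x^3, so AVC = VC/x = 14 - 8x + 2x^2 and MC = dTC/dx = 14 - 16x + 6x^2.
The AVC parabola has its vertex at x = 8/4 = 2, where AVC = 14 - 8·2 + 2·2^2 = £6.
With P < min AVC (£4 < £6), every unit sold adds to the loss.
Best response: produce nothing and absorb the £465 fixed cost.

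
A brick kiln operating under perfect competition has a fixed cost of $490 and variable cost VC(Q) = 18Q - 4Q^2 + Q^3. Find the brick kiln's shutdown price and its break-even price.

Shutdown price = $14; break-even price = $109

Shutdown price = min AVC. AVC = 18 - 4Q + Q^2, with vertex at Q = 2 and minimum $14.
ATC = 490/Q + 18 - 4Q + Q^2. Setting dATC/dQ = −490/Q^2 − 4 + 2Q = 0 gives Q = 7 (since 2·7^3 − 4·7^2 = 490).
min ATC = 490/7 + 18 − 4·7 + 7^2 = $109. That is the break-even price.
Between these two prices the firm operates at a loss; above $109 it earns a profit.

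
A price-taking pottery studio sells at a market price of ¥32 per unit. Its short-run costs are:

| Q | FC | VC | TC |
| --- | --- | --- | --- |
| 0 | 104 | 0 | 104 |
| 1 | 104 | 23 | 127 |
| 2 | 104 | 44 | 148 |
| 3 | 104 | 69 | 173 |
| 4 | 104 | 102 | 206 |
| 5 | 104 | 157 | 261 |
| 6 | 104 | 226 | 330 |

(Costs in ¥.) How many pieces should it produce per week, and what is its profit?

Q = 3; profit = -¥77

Profit at each row (π = 32Q − TC): Q=0: -104; Q=1: -95; Q=2: -84; Q=3: -77; Q=4: -78; Q=5: -101; Q=6: -138.
Profit is maximized at Q = 3. AVC there is 69/3 = ¥23 ≤ P, so producing beats shutting down (which would give -¥104).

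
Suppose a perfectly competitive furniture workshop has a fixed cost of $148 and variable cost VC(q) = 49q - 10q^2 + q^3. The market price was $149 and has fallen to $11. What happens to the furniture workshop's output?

AVC = 49 - 10q + q^2, minimized at q = 5 where min AVC = $24. MC = 49 - 20q + 3q^2.
At P = $149 ≥ min AVC, set P = MC on the rising branch: q = 10.
At P = $11 < min AVC = $24, price no longer covers variable cost at any output, so the firm shuts down: q = 0.

Output falls from 10 to 0 (the firm shuts down)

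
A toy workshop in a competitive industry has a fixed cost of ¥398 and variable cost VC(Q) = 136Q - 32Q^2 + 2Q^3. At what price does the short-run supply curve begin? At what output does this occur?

¥8 per unit, at Q = 8

The shutdown price is the minimum of AVC. VC = 136Q - 32Q^2 + 2Q^3, so AVC = 136 - 32Q + 2Q^2.
dAVC/dQ = -32 + 4Q = 0 gives Q = 8. min AVC = 136 - 32·8 + 2·8^2 = 8.
The firm shuts down for any P below ¥8.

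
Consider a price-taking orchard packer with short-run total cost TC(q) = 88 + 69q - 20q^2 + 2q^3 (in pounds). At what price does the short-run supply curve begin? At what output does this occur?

The shutdown price is the minimum of AVC. VC = 69q - 20q^2 + 2q^3, so AVC = 69 - 20q + 2q^2.
At the minimum of AVC, MC = AVC. MC = 69 - 40q + 6q^2; setting MC = AVC gives 4q^2 - 20q = 0, so q = 5. min AVC = 19.
So the shutdown price is £19.

£19 per unit, at q = 5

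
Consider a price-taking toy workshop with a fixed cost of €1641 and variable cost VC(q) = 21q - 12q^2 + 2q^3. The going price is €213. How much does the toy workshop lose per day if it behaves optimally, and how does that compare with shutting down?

AVC = 21 - 12q + 2q^2; min AVC = €3 at q = 3. Since P = €213 ≥ min AVC, the firm produces.
MC = 21 - 24q + 6q^2. Setting P = MC and taking the root on the rising branch gives q* = 8.
TR = 213·8 = 1704. TC = 1641 + 424 = 2065. Profit = 1704 − 2065 = -€361.
By producing, the firm covers all variable cost plus €1280 of fixed cost; shutting down would lose the full €1641.

Profit = -€361 at q = 8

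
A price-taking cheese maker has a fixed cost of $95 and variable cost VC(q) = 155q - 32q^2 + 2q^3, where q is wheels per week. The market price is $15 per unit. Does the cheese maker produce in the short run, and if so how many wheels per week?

Shut down

From TC, MC = TC'(q) = 155 - 64q + 6q^2 and AVC = VC/q = 155 - 32q + 2q^2.
AVC is minimized where dAVC/dq = -32 + 4q = 0, at q = 8; min AVC = 155 - 32·8 + 2·8^2 = $27.
With P < min AVC ($15 < $27), every unit sold adds to the loss.
Best response: produce nothing and absorb the $95 fixed cost.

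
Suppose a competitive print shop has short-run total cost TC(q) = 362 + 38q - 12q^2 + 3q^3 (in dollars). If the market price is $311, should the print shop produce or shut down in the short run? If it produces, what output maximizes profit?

From TC, MC = TC'(q) = 38 - 24q + 9q^2 and AVC = VC/q = 38 - 12q + 3q^2.
The AVC parabola has its vertex at q = 12/6 = 2, where AVC = 38 - 12·2 + 3·2^2 = $26.
Because $311 ≥ $26, revenue can cover variable cost; the firm operates.
Solving P = MC: -273 - 24q + 9q^2 = 0 ⇒ q = -13/3 or 7. On the upward-sloping branch, q* = 7.
Check: AVC at q = 7 is $101 ≤ P, so revenue covers variable cost.
Profit = P·q − TC = 311·7 − 1069 = $1108.

Produce at q = 7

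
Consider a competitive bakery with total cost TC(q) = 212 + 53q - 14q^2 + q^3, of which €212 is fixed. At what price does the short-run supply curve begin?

The shutdown price is the minimum of AVC. VC = 53q - 14q^2 + q^3, so AVC = 53 - 14q + q^2.
dAVC/dq = -14 + 2q = 0 gives q = 7. min AVC = 53 - 14·7 + 7^2 = 4.
The firm shuts down for any P below €4.

€4 per unit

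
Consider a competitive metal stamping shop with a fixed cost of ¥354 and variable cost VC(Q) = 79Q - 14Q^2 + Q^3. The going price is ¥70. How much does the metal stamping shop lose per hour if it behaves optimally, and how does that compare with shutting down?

AVC = 79 - 14Q + Q^2; min AVC = ¥30 at Q = 7. Since P = ¥70 ≥ min AVC, the firm produces.
MC = 79 - 28Q + 3Q^2. Setting P = MC and taking the root on the rising branch gives Q* = 9.
TR = 70·9 = 630. TC = 354 + 306 = 660. Profit = 630 − 660 = -¥30.
Shutting down would mean losing the fixed cost of ¥354, so operating at a loss of ¥30 is better by ¥324.

Profit = -¥30 at Q = 9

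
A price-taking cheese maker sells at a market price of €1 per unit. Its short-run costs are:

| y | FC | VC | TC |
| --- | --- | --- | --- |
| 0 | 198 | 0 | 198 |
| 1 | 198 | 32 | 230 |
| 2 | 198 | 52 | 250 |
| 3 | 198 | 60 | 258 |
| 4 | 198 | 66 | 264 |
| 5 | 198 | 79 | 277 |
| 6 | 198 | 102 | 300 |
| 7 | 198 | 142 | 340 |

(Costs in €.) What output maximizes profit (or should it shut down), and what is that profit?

y = 0 (shut down); profit = -€198

Compute π = P·y − TC at each output: y=0: -198; y=1: -229; y=2: -248; y=3: -255; y=4: -260; y=5: -272; y=6: -294; y=7: -333.
Profit is highest at y = 0. Equivalently, the lowest AVC in the table is 79/5 ≈ €15.80 at y = 5, and P = €1 falls below it — price never covers variable cost, so the firm shuts down and loses only its fixed cost.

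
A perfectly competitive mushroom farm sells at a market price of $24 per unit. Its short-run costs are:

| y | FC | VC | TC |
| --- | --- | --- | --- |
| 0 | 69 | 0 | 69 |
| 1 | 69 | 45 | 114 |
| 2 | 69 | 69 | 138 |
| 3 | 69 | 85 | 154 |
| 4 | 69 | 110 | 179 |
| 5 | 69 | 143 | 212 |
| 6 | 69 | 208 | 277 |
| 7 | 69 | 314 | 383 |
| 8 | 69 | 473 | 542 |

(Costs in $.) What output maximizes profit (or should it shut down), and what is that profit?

Tabulate TR − TC: y=0: -69; y=1: -90; y=2: -90; y=3: -82; y=4: -83; y=5: -92; y=6: -133; y=7: -215; y=8: -350.
Profit is highest at y = 0. Equivalently, the lowest AVC in the table is 110/4 ≈ $27.50 at y = 4, and P = $24 falls below it — price never covers variable cost, so the firm shuts down and loses only its fixed cost.

y = 0 (shut down); profit = -$69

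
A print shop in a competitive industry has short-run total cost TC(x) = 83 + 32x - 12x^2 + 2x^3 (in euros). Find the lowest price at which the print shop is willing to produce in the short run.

€14 per unit

The firm shuts down when price falls below the minimum of average variable cost. AVC = VC/x = 32 - 12x + 2x^2.
At the minimum of AVC, MC = AVC. MC = 32 - 24x + 6x^2; setting MC = AVC gives 4x^2 - 12x = 0, so x = 3. min AVC = 14.
So the shutdown price is €14.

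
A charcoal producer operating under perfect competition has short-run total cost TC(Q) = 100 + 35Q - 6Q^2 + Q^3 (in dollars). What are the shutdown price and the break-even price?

Shutdown price = $26; break-even price = $50

AVC = 35 - 6Q + Q^2; minimized at Q = 3, giving min AVC = $26. That is the shutdown price.
ATC = 100/Q + 35 - 6Q + Q^2. Setting dATC/dQ = −100/Q^2 − 6 + 2Q = 0 gives Q = 5 (since 2·5^3 − 6·5^2 = 100).
min ATC = 100/5 + 35 − 6·5 + 5^2 = $50. That is the break-even price.
For $26 ≤ P < $50 the firm produces at a loss; below $26 it shuts down.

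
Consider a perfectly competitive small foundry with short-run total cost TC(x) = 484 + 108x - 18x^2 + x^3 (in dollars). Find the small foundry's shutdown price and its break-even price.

Shutdown price = $27; break-even price = $75

AVC = 108 - 18x + x^2; minimized at x = 9, giving min AVC = $27. That is the shutdown price.
ATC = 484/x + 108 - 18x + x^2. Setting dATC/dx = −484/x^2 − 18 + 2x = 0 gives x = 11 (since 2·11^3 − 18·11^2 = 484).
min ATC = 484/11 + 108 − 18·11 + 11^2 = $75. That is the break-even price.
For $27 ≤ P < $75 the firm produces at a loss; below $27 it shuts down.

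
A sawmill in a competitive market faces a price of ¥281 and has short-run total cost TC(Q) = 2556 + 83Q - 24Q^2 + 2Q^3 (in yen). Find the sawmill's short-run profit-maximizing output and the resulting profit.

AVC = 83 - 24Q + 2Q^2 has its minimum ¥11 at Q = 6; price ¥281 clears that bar, so the firm operates.
With MC = 83 - 48Q + 6Q^2, P = MC on the upward-sloping part at Q* = 11.
TR = 281·11 = 3091. TC = 2556 + 671 = 3227. Profit = 3091 − 3227 = -¥136.
That loss of ¥136 beats the ¥2556 the firm would lose by shutting down; producing recovers ¥2420 of fixed cost.

Profit = -¥136 at Q = 11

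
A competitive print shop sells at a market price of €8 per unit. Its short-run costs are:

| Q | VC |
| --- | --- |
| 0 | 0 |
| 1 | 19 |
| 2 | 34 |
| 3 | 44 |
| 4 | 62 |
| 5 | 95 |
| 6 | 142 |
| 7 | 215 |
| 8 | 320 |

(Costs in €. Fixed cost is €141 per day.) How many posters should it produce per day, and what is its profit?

Compute π = P·Q − TC at each output: Q=0: -141; Q=1: -152; Q=2: -159; Q=3: -161; Q=4: -171; Q=5: -196; Q=6: -235; Q=7: -300; Q=8: -397.
Profit is highest at Q = 0. Equivalently, the lowest AVC in the table is 44/3 ≈ €14.67 at Q = 3, and P = €8 falls below it — price never covers variable cost, so the firm shuts down and loses only its fixed cost.

Q = 0 (shut down); profit = -€141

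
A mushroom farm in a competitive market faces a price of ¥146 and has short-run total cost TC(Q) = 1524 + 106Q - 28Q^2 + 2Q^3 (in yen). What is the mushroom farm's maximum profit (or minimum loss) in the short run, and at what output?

AVC = 106 - 28Q + 2Q^2 has its minimum ¥8 at Q = 7; price ¥146 clears that bar, so the firm operates.
With MC = 106 - 56Q + 6Q^2, P = MC on the upward-sloping part at Q* = 10.
TR = 146·10 = 1460. TC = 1524 + 260 = 1784. Profit = 1460 − 1784 = -¥324.
That loss of ¥324 beats the ¥1524 the firm would lose by shutting down; producing recovers ¥1200 of fixed cost.

Profit = -¥324 at Q = 10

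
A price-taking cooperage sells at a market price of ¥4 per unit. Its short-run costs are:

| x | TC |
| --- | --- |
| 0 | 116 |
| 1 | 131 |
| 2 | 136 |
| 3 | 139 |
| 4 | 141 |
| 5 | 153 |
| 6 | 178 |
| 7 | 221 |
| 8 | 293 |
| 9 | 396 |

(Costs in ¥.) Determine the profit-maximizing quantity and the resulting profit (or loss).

x = 0 (shut down); profit = -¥116

Compute π = P·x − TC at each output: x=0: -116; x=1: -127; x=2: -128; x=3: -127; x=4: -125; x=5: -133; x=6: -154; x=7: -193; x=8: -261; x=9: -360.
Profit is highest at x = 0. Equivalently, the lowest AVC in the table is 25/4 ≈ ¥6.25 at x = 4, and P = ¥4 falls below it — price never covers variable cost, so the firm shuts down and loses only its fixed cost.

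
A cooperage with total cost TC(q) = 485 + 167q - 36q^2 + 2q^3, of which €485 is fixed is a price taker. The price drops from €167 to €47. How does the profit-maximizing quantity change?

Output falls from 12 to 10

MC = 167 - 72q + 6q^2; the shutdown threshold is min AVC = €5 (at q = 9).
With P = €167 above the shutdown price, P = MC gives q = 12.
At P = €47 ≥ min AVC, set P = MC: q = 10. The firm stays open but cuts output.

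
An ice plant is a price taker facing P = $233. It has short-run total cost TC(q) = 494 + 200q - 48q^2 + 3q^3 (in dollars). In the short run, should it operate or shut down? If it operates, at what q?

Produce at q = 11

Strip out fixed cost: VC = 200q - 48q^2 + 3q^3. Then AVC = 200 - 48q + 3q^2 and MC = 200 - 96q + 9q^2.
The AVC parabola has its vertex at q = 48/6 = 8, where AVC = 200 - 48·8 + 3·8^2 = $8.
Since P = $233 ≥ min AVC = $8, price covers variable cost and the firm should produce.
Set P = MC: 233 = 200 - 96q + 9q^2 → -33 - 96q + 9q^2 = 0. The roots are q = -1/3 and q = 11; the profit-maximizing output is on the rising part of MC, so q* = 11.
Check: AVC at q = 11 is $35 ≤ P, so revenue covers variable cost.
Profit = P·q − TC = 233·11 − 879 = $1684.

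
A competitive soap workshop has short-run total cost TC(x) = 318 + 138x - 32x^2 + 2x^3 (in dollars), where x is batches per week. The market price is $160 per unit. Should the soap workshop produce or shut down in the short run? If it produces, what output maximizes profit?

Produce at x = 11

Variable cost is VC = 138x - 32x^2 + 2x^3, so AVC = VC/x = 138 - 32x + 2x^2 and MC = dTC/dx = 138 - 64x + 6x^2.
AVC hits its minimum where MC = AVC, at x = 8, giving min AVC = 138 - 32·8 + 2·8^2 = $10.
Since P = $160 ≥ min AVC = $10, price covers variable cost and the firm should produce.
Set P = MC: 160 = 138 - 64x + 6x^2 → -22 - 64x + 6x^2 = 0. The roots are x = -1/3 and x = 11; the profit-maximizing output is on the rising part of MC, so x* = 11.
Check: AVC at x = 11 is $28 ≤ P, so revenue covers variable cost.
Profit = P·x − TC = 160·11 − 626 = $1134.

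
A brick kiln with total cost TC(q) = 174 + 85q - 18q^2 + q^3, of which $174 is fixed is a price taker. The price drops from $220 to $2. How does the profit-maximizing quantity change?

Output falls from 15 to 0 (the firm shuts down)

AVC = 85 - 18q + q^2, minimized at q = 9 where min AVC = $4. MC = 85 - 36q + 3q^2.
At P = $220 ≥ min AVC, set P = MC on the rising branch: q = 15.
At P = $2 < min AVC = $4, price no longer covers variable cost at any output, so the firm shuts down: q = 0.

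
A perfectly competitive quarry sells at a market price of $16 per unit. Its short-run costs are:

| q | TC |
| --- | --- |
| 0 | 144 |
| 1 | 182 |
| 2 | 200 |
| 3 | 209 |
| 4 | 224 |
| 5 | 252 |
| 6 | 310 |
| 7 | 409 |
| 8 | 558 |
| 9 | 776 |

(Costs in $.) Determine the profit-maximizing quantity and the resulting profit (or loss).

Tabulate TR − TC: q=0: -144; q=1: -166; q=2: -168; q=3: -161; q=4: -160; q=5: -172; q=6: -214; q=7: -297; q=8: -430; q=9: -632.
Profit is highest at q = 0. Equivalently, the lowest AVC in the table is 80/4 ≈ $20 at q = 4, and P = $16 falls below it — price never covers variable cost, so the firm shuts down and loses only its fixed cost.

q = 0 (shut down); profit = -$144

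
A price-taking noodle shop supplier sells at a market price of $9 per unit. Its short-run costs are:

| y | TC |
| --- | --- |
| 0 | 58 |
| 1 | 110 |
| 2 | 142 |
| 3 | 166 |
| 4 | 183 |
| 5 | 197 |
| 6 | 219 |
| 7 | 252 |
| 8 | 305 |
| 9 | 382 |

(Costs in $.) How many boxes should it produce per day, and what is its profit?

Tabulate TR − TC: y=0: -58; y=1: -101; y=2: -124; y=3: -139; y=4: -147; y=5: -152; y=6: -165; y=7: -189; y=8: -233; y=9: -301.
Profit is highest at y = 0. Equivalently, the lowest AVC in the table is 161/6 ≈ $26.83 at y = 6, and P = $9 falls below it — price never covers variable cost, so the firm shuts down and loses only its fixed cost.

y = 0 (shut down); profit = -$58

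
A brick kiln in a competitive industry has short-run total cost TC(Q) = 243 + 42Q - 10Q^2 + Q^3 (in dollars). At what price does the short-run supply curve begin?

Short-run supply begins at min AVC. From VC = 42Q - 10Q^2 + Q^3, AVC = 42 - 10Q + Q^2.
At the minimum of AVC, MC = AVC. MC = 42 - 20Q + 3Q^2; setting MC = AVC gives 2Q^2 - 10Q = 0, so Q = 5. min AVC = 17.
So the shutdown price is $17.

$17 per unit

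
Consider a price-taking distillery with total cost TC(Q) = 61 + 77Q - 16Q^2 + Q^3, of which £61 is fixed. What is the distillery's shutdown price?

£13 per unit

Short-run supply begins at min AVC. From VC = 77Q - 16Q^2 + Q^3, AVC = 77 - 16Q + Q^2.
dAVC/dQ = -16 + 2Q = 0 gives Q = 8. min AVC = 77 - 16·8 + 8^2 = 13.
The firm shuts down for any P below £13.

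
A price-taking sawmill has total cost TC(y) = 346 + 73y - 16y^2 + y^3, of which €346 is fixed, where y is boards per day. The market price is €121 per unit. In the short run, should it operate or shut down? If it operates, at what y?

Produce at y = 12

From TC, MC = TC'(y) = 73 - 32y + 3y^2 and AVC = VC/y = 73 - 16y + y^2.
AVC hits its minimum where MC = AVC, at y = 8, giving min AVC = 73 - 16·8 + 8^2 = €9.
P = €121 exceeds min AVC = €9, so the firm stays open.
Solving P = MC: -48 - 32y + 3y^2 = 0 ⇒ y = -4/3 or 12. On the upward-sloping branch, y* = 12.
Check: AVC at y = 12 is €25 ≤ P, so revenue covers variable cost.
Profit = P·y − TC = 121·12 − 646 = €806.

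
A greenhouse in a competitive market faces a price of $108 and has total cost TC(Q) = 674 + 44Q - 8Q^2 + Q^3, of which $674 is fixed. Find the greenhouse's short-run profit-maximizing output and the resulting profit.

Profit = -$162 at Q = 8

AVC = 44 - 8Q + Q^2 has its minimum $28 at Q = 4; price $108 clears that bar, so the firm operates.
MC = 44 - 16Q + 3Q^2. Setting P = MC and taking the root on the rising branch gives Q* = 8.
TR = 108·8 = 864. TC = 674 + 352 = 1026. Profit = 864 − 1026 = -$162.
That loss of $162 beats the $674 the firm would lose by shutting down; producing recovers $512 of fixed cost.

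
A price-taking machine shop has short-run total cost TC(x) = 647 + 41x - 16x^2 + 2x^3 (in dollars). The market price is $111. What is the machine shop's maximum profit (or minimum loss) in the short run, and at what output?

Profit = -$59 at x = 7

AVC = 41 - 16x + 2x^2 has its minimum $9 at x = 4; price $111 clears that bar, so the firm operates.
MC = 41 - 32x + 6x^2. Setting P = MC and taking the root on the rising branch gives x* = 7.
TR = 111·7 = 777. TC = 647 + 189 = 836. Profit = 777 − 836 = -$59.
Shutting down would mean losing the fixed cost of $647, so operating at a loss of $59 is better by $588.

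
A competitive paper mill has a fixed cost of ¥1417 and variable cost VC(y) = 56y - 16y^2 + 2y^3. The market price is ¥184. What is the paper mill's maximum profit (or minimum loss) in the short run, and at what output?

Profit = -¥393 at y = 8

AVC = 56 - 16y + 2y^2; min AVC = ¥24 at y = 4. Since P = ¥184 ≥ min AVC, the firm produces.
With MC = 56 - 32y + 6y^2, P = MC on the upward-sloping part at y* = 8.
TR = 184·8 = 1472. TC = 1417 + 448 = 1865. Profit = 1472 − 1865 = -¥393.
By producing, the firm covers all variable cost plus ¥1024 of fixed cost; shutting down would lose the full ¥1417.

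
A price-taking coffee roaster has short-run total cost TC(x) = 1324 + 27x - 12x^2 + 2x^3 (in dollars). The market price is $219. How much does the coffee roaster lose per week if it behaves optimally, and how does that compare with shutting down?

Profit = -$44 at x = 8

AVC = 27 - 12x + 2x^2; min AVC = $9 at x = 3. Since P = $219 ≥ min AVC, the firm produces.
MC = 27 - 24x + 6x^2. Setting P = MC and taking the root on the rising branch gives x* = 8.
TR = 219·8 = 1752. TC = 1324 + 472 = 1796. Profit = 1752 − 1796 = -$44.
That loss of $44 beats the $1324 the firm would lose by shutting down; producing recovers $1280 of fixed cost.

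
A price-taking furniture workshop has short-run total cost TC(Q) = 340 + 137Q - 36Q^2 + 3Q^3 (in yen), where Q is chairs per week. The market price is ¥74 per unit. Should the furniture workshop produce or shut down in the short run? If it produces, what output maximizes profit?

Strip out fixed cost: VC = 137Q - 36Q^2 + 3Q^3. Then AVC = 137 - 36Q + 3Q^2 and MC = 137 - 72Q + 9Q^2.
AVC is minimized where dAVC/dQ = -36 + 6Q = 0, at Q = 6; min AVC = 137 - 36·6 + 3·6^2 = ¥29.
Because ¥74 ≥ ¥29, revenue can cover variable cost; the firm operates.
Set P = MC: 74 = 137 - 72Q + 9Q^2 → 63 - 72Q + 9Q^2 = 0. The roots are Q = 1 and Q = 7; the profit-maximizing output is on the rising part of MC, so Q* = 7.
Check: AVC at Q = 7 is ¥32 ≤ P, so revenue covers variable cost.
Profit = P·Q − TC = 74·7 − 564 = -¥46, a loss, but smaller than the ¥340 fixed cost the firm would lose by shutting down.

Produce at Q = 7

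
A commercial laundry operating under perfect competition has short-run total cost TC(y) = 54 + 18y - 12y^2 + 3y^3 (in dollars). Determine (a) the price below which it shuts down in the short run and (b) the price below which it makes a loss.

Shutdown price = $6; break-even price = $27

AVC = 18 - 12y + 3y^2; minimized at y = 2, giving min AVC = $6. That is the shutdown price.
ATC = 54/y + 18 - 12y + 3y^2. Setting dATC/dy = −54/y^2 − 12 + 6y = 0 gives y = 3 (since 6·3^3 − 12·3^2 = 54).
min ATC = 54/3 + 18 − 12·3 + 3·3^2 = $27. That is the break-even price.
For $6 ≤ P < $27 the firm produces at a loss; below $6 it shuts down.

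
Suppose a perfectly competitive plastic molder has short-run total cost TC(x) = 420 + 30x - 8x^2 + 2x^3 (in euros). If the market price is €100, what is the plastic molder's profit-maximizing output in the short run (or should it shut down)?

Produce at x = 5

From TC, MC = TC'(x) = 30 - 16x + 6x^2 and AVC = VC/x = 30 - 8x + 2x^2.
AVC is minimized where dAVC/dx = -8 + 4x = 0, at x = 2; min AVC = 30 - 8·2 + 2·2^2 = €22.
Because €100 ≥ €22, revenue can cover variable cost; the firm operates.
Set P = MC: 100 = 30 - 16x + 6x^2 → -70 - 16x + 6x^2 = 0. The roots are x = -7/3 and x = 5; the profit-maximizing output is on the rising part of MC, so x* = 5.
Check: AVC at x = 5 is €40 ≤ P, so revenue covers variable cost.
Profit = P·x − TC = 100·5 − 620 = -€120, a loss, but smaller than the €420 fixed cost the firm would lose by shutting down.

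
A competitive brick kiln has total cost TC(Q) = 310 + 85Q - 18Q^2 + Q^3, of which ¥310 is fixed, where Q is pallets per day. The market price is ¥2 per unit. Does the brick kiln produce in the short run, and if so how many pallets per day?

Shut down

Strip out fixed cost: VC = 85Q - 18Q^2 + Q^3. Then AVC = 85 - 18Q + Q^2 and MC = 85 - 36Q + 3Q^2.
AVC hits its minimum where MC = AVC, at Q = 9, giving min AVC = 85 - 18·9 + 9^2 = ¥4.
Since P = ¥2 < min AVC = ¥4, price fails to cover variable cost at any output.
Shutting down limits the loss to fixed cost, ¥310.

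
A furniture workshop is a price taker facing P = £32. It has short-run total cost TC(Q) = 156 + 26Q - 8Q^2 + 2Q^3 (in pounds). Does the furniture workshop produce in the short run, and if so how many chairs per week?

Produce at Q = 3

Variable cost is VC = 26Q - 8Q^2 + 2Q^3, so AVC = VC/Q = 26 - 8Q + 2Q^2 and MC = dTC/dQ = 26 - 16Q + 6Q^2.
AVC is minimized where dAVC/dQ = -8 + 4Q = 0, at Q = 2; min AVC = 26 - 8·2 + 2·2^2 = £18.
P = £32 exceeds min AVC = £18, so the firm stays open.
Set P = MC: 32 = 26 - 16Q + 6Q^2 → -6 - 16Q + 6Q^2 = 0. The roots are Q = -1/3 and Q = 3; the profit-maximizing output is on the rising part of MC, so Q* = 3.
Check: AVC at Q = 3 is £20 ≤ P, so revenue covers variable cost.
Profit = P·Q − TC = 32·3 − 216 = -£120, a loss, but smaller than the £156 fixed cost the firm would lose by shutting down.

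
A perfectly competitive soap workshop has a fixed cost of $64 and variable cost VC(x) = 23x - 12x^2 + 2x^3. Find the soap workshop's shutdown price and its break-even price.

AVC = 23 - 12x + 2x^2; minimized at x = 3, giving min AVC = $5. That is the shutdown price.
ATC = 64/x + 23 - 12x + 2x^2. Setting dATC/dx = −64/x^2 − 12 + 4x = 0 gives x = 4 (since 4·4^3 − 12·4^2 = 64).
min ATC = 64/4 + 23 − 12·4 + 2·4^2 = $23. That is the break-even price.
For $5 ≤ P < $23 the firm produces at a loss; below $5 it shuts down.

Shutdown price = $5; break-even price = $23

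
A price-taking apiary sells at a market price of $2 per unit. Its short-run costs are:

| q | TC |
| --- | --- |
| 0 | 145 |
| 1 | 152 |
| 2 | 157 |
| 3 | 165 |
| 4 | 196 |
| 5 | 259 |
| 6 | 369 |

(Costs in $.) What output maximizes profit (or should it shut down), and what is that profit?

Tabulate TR − TC: q=0: -145; q=1: -150; q=2: -153; q=3: -159; q=4: -188; q=5: -249; q=6: -357.
Profit is highest at q = 0. Equivalently, the lowest AVC in the table is 12/2 ≈ $6 at q = 2, and P = $2 falls below it — price never covers variable cost, so the firm shuts down and loses only its fixed cost.

q = 0 (shut down); profit = -$145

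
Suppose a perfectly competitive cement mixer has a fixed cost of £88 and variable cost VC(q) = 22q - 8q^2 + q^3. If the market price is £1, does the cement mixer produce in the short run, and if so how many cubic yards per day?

Strip out fixed cost: VC = 22q - 8q^2 + q^3. Then AVC = 22 - 8q + q^2 and MC = 22 - 16q + 3q^2.
AVC hits its minimum where MC = AVC, at q = 4, giving min AVC = 22 - 8·4 + 4^2 = £6.
Since P = £1 < min AVC = £6, price fails to cover variable cost at any output.
Best response: produce nothing and absorb the £88 fixed cost.

Shut down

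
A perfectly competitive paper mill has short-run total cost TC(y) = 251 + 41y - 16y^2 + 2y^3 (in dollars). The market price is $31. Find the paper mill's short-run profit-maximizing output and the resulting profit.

AVC = 41 - 16y + 2y^2; min AVC = $9 at y = 4. Since P = $31 ≥ min AVC, the firm produces.
MC = 41 - 32y + 6y^2. Setting P = MC and taking the root on the rising branch gives y* = 5.
TR = 31·5 = 155. TC = 251 + 55 = 306. Profit = 155 − 306 = -$151.
By producing, the firm covers all variable cost plus $100 of fixed cost; shutting down would lose the full $251.

Profit = -$151 at y = 5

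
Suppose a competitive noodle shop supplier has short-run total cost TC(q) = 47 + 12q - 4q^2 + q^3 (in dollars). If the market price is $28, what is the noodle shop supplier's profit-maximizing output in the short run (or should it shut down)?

Strip out fixed cost: VC = 12q - 4q^2 + q^3. Then AVC = 12 - 4q + q^2 and MC = 12 - 8q + 3q^2.
AVC is minimized where dAVC/dq = -4 + 2q = 0, at q = 2; min AVC = 12 - 4·2 + 2^2 = $8.
Since P = $28 ≥ min AVC = $8, price covers variable cost and the firm should produce.
Solving P = MC: -16 - 8q + 3q^2 = 0 ⇒ q = -4/3 or 4. On the upward-sloping branch, q* = 4.
Check: AVC at q = 4 is $12 ≤ P, so revenue covers variable cost.
Profit = P·q − TC = 28·4 − 95 = $17.

Produce at q = 4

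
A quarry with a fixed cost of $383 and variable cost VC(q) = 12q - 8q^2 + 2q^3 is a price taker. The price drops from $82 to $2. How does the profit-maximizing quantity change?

Output falls from 5 to 0 (the firm shuts down)

MC = 12 - 16q + 6q^2; the shutdown threshold is min AVC = $4 (at q = 2).
With P = $82 above the shutdown price, P = MC gives q = 5.
At P = $2 < min AVC = $4, price no longer covers variable cost at any output, so the firm shuts down: q = 0.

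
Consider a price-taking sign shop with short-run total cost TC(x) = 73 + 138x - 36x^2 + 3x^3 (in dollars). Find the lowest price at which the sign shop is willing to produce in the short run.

$30 per unit

The shutdown price is the minimum of AVC. VC = 138x - 36x^2 + 3x^3, so AVC = 138 - 36x + 3x^2.
dAVC/dx = -36 + 6x = 0 gives x = 6. min AVC = 138 - 36·6 + 3·6^2 = 30.
For P < $30 the firm produces nothing.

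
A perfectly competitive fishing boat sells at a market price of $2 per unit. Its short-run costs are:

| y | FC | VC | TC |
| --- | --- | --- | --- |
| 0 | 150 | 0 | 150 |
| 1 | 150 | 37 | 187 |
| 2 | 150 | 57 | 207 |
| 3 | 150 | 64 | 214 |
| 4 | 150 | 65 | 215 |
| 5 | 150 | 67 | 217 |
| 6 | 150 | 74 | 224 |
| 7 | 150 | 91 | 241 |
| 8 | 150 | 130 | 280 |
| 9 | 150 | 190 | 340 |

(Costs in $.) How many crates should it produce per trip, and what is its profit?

y = 0 (shut down); profit = -$150

Tabulate TR − TC: y=0: -150; y=1: -185; y=2: -203; y=3: -208; y=4: -207; y=5: -207; y=6: -212; y=7: -227; y=8: -264; y=9: -322.
Profit is highest at y = 0. Equivalently, the lowest AVC in the table is 74/6 ≈ $12.33 at y = 6, and P = $2 falls below it — price never covers variable cost, so the firm shuts down and loses only its fixed cost.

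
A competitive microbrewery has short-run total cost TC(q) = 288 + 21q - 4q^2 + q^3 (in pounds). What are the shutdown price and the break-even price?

Shutdown price = £17; break-even price = £81

Shutdown price = min AVC. AVC = 21 - 4q + q^2, with vertex at q = 2 and minimum £17.
ATC = 288/q + 21 - 4q + q^2. Setting dATC/dq = −288/q^2 − 4 + 2q = 0 gives q = 6 (since 2·6^3 − 4·6^2 = 288).
min ATC = 288/6 + 21 − 4·6 + 6^2 = £81. That is the break-even price.
Between these two prices the firm operates at a loss; above £81 it earns a profit.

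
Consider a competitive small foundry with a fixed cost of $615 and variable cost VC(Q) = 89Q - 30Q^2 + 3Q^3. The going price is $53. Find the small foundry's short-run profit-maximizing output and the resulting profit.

AVC = 89 - 30Q + 3Q^2 has its minimum $14 at Q = 5; price $53 clears that bar, so the firm operates.
MC = 89 - 60Q + 9Q^2. Setting P = MC and taking the root on the rising branch gives Q* = 6.
TR = 53·6 = 318. TC = 615 + 102 = 717. Profit = 318 − 717 = -$399.
By producing, the firm covers all variable cost plus $216 of fixed cost; shutting down would lose the full $615.

Profit = -$399 at Q = 6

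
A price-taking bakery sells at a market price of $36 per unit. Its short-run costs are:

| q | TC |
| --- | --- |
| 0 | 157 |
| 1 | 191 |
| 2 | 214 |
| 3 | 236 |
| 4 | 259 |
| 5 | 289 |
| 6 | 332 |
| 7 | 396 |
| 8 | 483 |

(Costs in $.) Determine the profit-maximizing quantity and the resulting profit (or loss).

q = 5; profit = -$109

Compute π = P·q − TC at each output: q=0: -157; q=1: -155; q=2: -142; q=3: -128; q=4: -115; q=5: -109; q=6: -116; q=7: -144; q=8: -195.
Profit is maximized at q = 5. AVC there is 132/5 = $26.40 ≤ P, so producing beats shutting down (which would give -$157).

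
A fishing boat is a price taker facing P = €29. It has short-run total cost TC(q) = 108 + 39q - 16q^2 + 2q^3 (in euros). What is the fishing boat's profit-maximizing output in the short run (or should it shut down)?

Produce at q = 5

Strip out fixed cost: VC = 39q - 16q^2 + 2q^3. Then AVC = 39 - 16q + 2q^2 and MC = 39 - 32q + 6q^2.
AVC hits its minimum where MC = AVC, at q = 4, giving min AVC = 39 - 16·4 + 2·4^2 = €7.
Because €29 ≥ €7, revenue can cover variable cost; the firm operates.
P = MC gives 10 - 32q + 6q^2 = 0, with roots 1/3 and 5. Take the larger (rising MC): q* = 5.
Check: AVC at q = 5 is €9 ≤ P, so revenue covers variable cost.
Profit = P·q − TC = 29·5 − 153 = -€8, a loss, but smaller than the €108 fixed cost the firm would lose by shutting down.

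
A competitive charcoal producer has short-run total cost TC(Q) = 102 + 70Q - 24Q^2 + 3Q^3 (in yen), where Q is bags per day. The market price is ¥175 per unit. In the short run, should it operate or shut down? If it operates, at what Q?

Variable cost is VC = 70Q - 24Q^2 + 3Q^3, so AVC = VC/Q = 70 - 24Q + 3Q^2 and MC = dTC/dQ = 70 - 48Q + 9Q^2.
AVC is minimized where dAVC/dQ = -24 + 6Q = 0, at Q = 4; min AVC = 70 - 24·4 + 3·4^2 = ¥22.
P = ¥175 exceeds min AVC = ¥22, so the firm stays open.
Solving P = MC: -105 - 48Q + 9Q^2 = 0 ⇒ Q = -5/3 or 7. On the upward-sloping branch, Q* = 7.
Check: AVC at Q = 7 is ¥49 ≤ P, so revenue covers variable cost.
Profit = P·Q − TC = 175·7 − 445 = ¥780.

Produce at Q = 7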